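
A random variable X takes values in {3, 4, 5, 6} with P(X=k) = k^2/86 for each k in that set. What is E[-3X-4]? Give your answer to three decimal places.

-19.070

E[-3X-4] = Σ (-3x-4)·P(X=x)
 = (-13)·9/86 + (-16)·8/43 + (-19)·25/86 + (-22)·18/43
 = (-117/86) + (-128/43) + (-475/86) + (-396/43)
 = -820/43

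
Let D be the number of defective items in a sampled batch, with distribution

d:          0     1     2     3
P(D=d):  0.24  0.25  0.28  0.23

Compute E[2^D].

3.7

E[2^D] = Σ 2^d·P(D=d)
 = 1·0.24 + 2·0.25 + 4·0.28 + 8·0.23
 = 0.24 + 0.5 + 1.12 + 1.84
 = 3.7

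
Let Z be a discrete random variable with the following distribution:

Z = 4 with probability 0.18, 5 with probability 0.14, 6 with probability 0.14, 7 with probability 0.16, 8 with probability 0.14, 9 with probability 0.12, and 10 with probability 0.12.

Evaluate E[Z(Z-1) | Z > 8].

81

P(Z > 8) = 0.12 + 0.12 = 0.24.
E[Z(Z-1) | Z > 8] = [72·0.12 + 90·0.12] / 0.24
 = 19.44 / 0.24
 = 81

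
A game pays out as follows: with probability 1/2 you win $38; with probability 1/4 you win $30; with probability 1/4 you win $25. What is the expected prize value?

E[payout] = 38·1/2 + 30·1/4 + 25·1/4
 = 19 + 15/2 + 25/4
 = 131/4

32.75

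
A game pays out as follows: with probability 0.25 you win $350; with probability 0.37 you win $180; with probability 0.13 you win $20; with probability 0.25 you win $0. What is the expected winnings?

E[payout] = 350·0.25 + 180·0.37 + 20·0.13 + 0·0.25
 = 87.5 + 66.6 + 2.6 + 0
 = 156.7

156.7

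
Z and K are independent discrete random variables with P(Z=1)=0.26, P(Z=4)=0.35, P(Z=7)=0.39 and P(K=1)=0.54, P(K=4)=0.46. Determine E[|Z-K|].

E[|Z-K|] = Σ_z Σ_k |z-k| · P(Z=z)P(K=k)
 = 0·0.1404 + 3·0.1196 + 3·0.189 + 0·0.161 + 6·0.2106 + 3·0.1794
 = 0 + 0.3588 + 0.567 + 0 + 1.2636 + 0.5382
 = 2.7276

2.7276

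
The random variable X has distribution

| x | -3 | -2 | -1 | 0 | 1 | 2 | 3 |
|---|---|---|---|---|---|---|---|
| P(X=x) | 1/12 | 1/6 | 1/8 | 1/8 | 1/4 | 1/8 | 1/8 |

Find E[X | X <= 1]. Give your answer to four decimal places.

P(X <= 1) = 1/12 + 1/6 + 1/8 + 1/8 + 1/4 = 3/4.
E[X | X <= 1] = [(-3)·1/12 + (-2)·1/6 + (-1)·1/8 + 0·1/8 + 1·1/4] / (3/4)
 = -11/24 / (3/4)
 = -11/18

-0.6111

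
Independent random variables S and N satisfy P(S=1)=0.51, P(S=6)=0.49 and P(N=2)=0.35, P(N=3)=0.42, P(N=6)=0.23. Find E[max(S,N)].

4.6434

E[max(S,N)] = Σ_s Σ_n max(s,n) · P(S=s)P(N=n)
 = 2·0.1785 + 3·0.2142 + 6·0.1173 + 6·0.1715 + 6·0.2058 + 6·0.1127
 = 0.357 + 0.6426 + 0.7038 + 1.029 + 1.2348 + 0.6762
 = 4.6434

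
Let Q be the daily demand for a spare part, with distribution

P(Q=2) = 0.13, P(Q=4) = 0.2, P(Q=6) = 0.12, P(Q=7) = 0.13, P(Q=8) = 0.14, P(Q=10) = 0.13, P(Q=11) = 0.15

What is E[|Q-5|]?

2.94

E[|Q-5|] = Σ |q-5|·P(Q=q)
 = 3·0.13 + 1·0.2 + 1·0.12 + 2·0.13 + 3·0.14 + 5·0.13 + 6·0.15
 = 0.39 + 0.2 + 0.12 + 0.26 + 0.42 + 0.65 + 0.9
 = 2.94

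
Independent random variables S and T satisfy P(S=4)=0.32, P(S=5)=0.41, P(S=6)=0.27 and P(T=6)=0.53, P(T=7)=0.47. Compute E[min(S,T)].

4.95

E[min(S,T)] = Σ_s Σ_t min(s,t) · P(S=s)P(T=t)
 = 4·0.1696 + 4·0.1504 + 5·0.2173 + 5·0.1927 + 6·0.1431 + 6·0.1269
 = 0.6784 + 0.6016 + 1.0865 + 0.9635 + 0.8586 + 0.7614
 = 4.95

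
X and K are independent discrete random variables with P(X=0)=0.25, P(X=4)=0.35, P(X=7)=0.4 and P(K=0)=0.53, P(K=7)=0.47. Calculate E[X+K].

7.49

E[X+K] = Σ_x Σ_k (x+k) · P(X=x)P(K=k)
 = 0·0.1325 + 7·0.1175 + 4·0.1855 + 11·0.1645 + 7·0.212 + 14·0.188
 = 0 + 0.8225 + 0.742 + 1.8095 + 1.484 + 2.632
 = 7.49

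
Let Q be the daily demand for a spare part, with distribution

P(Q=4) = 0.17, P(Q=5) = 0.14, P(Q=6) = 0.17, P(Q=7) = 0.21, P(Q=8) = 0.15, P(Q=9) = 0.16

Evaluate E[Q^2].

E[Q^2] = Σ q^2·P(Q=q)
 = 16·0.17 + 25·0.14 + 36·0.17 + 49·0.21 + 64·0.15 + 81·0.16
 = 2.72 + 3.5 + 6.12 + 10.29 + 9.6 + 12.96
 = 45.19

45.19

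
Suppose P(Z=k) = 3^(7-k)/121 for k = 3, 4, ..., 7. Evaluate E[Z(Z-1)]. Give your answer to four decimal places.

9.2727

E[Z(Z-1)] = Σ z(z-1)·P(Z=z)
 = 6·81/121 + 12·27/121 + 20·9/121 + 30·3/121 + 42·1/121
 = 486/121 + 324/121 + 180/121 + 90/121 + 42/121
 = 102/11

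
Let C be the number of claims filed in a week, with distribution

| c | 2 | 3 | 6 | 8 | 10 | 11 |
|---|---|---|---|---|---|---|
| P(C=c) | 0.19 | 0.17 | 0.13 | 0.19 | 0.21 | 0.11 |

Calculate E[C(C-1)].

46.94

E[C(C-1)] = Σ c(c-1)·P(C=c)
 = 2·0.19 + 6·0.17 + 30·0.13 + 56·0.19 + 90·0.21 + 110·0.11
 = 0.38 + 1.02 + 3.9 + 10.64 + 18.9 + 12.1
 = 46.94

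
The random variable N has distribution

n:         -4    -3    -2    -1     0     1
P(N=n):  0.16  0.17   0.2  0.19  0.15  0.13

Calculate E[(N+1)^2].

2.99

E[(N+1)^2] = Σ (n+1)^2·P(N=n)
 = 9·0.16 + 4·0.17 + 1·0.2 + 0·0.19 + 1·0.15 + 4·0.13
 = 1.44 + 0.68 + 0.2 + 0 + 0.15 + 0.52
 = 2.99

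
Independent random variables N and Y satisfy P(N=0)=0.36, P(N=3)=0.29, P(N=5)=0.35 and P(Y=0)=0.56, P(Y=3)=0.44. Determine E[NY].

3.4584

E[NY] = Σ_n Σ_y ny · P(N=n)P(Y=y)
 = 0·0.2016 + 0·0.1584 + 0·0.1624 + 9·0.1276 + 0·0.196 + 15·0.154
 = 0 + 0 + 0 + 1.1484 + 0 + 2.31
 = 3.4584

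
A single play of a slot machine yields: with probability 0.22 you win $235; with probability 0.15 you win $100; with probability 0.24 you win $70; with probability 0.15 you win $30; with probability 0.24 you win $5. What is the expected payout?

E[payout] = 235·0.22 + 100·0.15 + 70·0.24 + 30·0.15 + 5·0.24
 = 51.7 + 15 + 16.8 + 4.5 + 1.2
 = 89.2

89.2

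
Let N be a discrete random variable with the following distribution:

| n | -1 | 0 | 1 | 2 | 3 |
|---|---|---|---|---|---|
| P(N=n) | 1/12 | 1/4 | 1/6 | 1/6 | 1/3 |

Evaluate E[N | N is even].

P(N is even) = 1/4 + 1/6 = 5/12.
E[N | N is even] = [0·1/4 + 2·1/6] / (5/12)
 = 1/3 / (5/12)
 = 4/5

0.8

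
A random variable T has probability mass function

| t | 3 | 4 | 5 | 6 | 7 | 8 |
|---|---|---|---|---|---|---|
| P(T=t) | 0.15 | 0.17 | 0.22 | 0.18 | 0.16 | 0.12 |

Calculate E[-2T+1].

E[-2T+1] = Σ (-2t+1)·P(T=t)
 = (-5)·0.15 + (-7)·0.17 + (-9)·0.22 + (-11)·0.18 + (-13)·0.16 + (-15)·0.12
 = (-0.75) + (-1.19) + (-1.98) + (-1.98) + (-2.08) + (-1.8)
 = -9.78

-9.78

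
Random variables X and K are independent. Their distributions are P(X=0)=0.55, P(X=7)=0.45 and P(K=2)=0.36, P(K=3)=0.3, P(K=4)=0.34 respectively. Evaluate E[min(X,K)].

E[min(X,K)] = Σ_x Σ_k min(x,k) · P(X=x)P(K=k)
 = 0·0.198 + 0·0.165 + 0·0.187 + 2·0.162 + 3·0.135 + 4·0.153
 = 0 + 0 + 0 + 0.324 + 0.405 + 0.612
 = 1.341

1.341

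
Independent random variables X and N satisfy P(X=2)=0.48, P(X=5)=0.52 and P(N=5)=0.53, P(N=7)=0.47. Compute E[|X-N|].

E[|X-N|] = Σ_x Σ_n |x-n| · P(X=x)P(N=n)
 = 3·0.2544 + 5·0.2256 + 0·0.2756 + 2·0.2444
 = 0.7632 + 1.128 + 0 + 0.4888
 = 2.38

2.38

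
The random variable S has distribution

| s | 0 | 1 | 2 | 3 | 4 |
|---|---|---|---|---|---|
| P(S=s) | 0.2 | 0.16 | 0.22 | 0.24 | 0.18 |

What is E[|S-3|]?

E[|S-3|] = Σ |s-3|·P(S=s)
 = 3·0.2 + 2·0.16 + 1·0.22 + 0·0.24 + 1·0.18
 = 0.6 + 0.32 + 0.22 + 0 + 0.18
 = 1.32

1.32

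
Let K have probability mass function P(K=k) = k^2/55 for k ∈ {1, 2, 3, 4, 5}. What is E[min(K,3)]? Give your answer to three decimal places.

2.891

E[min(K,3)] = Σ min(k,3)·P(K=k)
 = 1·1/55 + 2·4/55 + 3·9/55 + 3·16/55 + 3·5/11
 = 1/55 + 8/55 + 27/55 + 48/55 + 15/11
 = 159/55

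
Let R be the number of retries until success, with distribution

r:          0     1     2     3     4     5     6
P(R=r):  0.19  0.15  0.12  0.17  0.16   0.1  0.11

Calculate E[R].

E[R] = Σ r·P(R=r)
 = 0·0.19 + 1·0.15 + 2·0.12 + 3·0.17 + 4·0.16 + 5·0.1 + 6·0.11
 = 0 + 0.15 + 0.24 + 0.51 + 0.64 + 0.5 + 0.66
 = 2.7

2.7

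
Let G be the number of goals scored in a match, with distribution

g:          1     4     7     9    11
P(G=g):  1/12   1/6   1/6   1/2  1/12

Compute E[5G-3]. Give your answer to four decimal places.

33.6667

E[5G-3] = Σ (5g-3)·P(G=g)
 = 2·1/12 + 17·1/6 + 32·1/6 + 42·1/2 + 52·1/12
 = 1/6 + 17/6 + 16/3 + 21 + 13/3
 = 101/3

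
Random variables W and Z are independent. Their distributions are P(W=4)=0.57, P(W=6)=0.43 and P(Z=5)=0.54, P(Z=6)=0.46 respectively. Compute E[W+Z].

10.32

E[W+Z] = Σ_w Σ_z (w+z) · P(W=w)P(Z=z)
 = 9·0.3078 + 10·0.2622 + 11·0.2322 + 12·0.1978
 = 2.7702 + 2.622 + 2.5542 + 2.3736
 = 10.32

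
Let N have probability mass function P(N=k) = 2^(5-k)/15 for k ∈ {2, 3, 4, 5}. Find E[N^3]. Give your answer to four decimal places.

E[N^3] = Σ n^3·P(N=n)
 = 8·8/15 + 27·4/15 + 64·2/15 + 125·1/15
 = 64/15 + 36/5 + 128/15 + 25/3
 = 85/3

28.3333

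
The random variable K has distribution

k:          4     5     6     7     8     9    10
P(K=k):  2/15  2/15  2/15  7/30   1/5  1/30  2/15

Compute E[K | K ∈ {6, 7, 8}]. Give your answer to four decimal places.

7.1176

P(K ∈ {6, 7, 8}) = 2/15 + 7/30 + 1/5 = 17/30.
E[K | K ∈ {6, 7, 8}] = [6·2/15 + 7·7/30 + 8·1/5] / (17/30)
 = 121/30 / (17/30)
 = 121/17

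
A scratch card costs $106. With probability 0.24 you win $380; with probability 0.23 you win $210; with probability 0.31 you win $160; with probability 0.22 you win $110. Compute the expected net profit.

E[payout] = 380·0.24 + 210·0.23 + 160·0.31 + 110·0.22
 = 91.2 + 48.3 + 49.6 + 24.2
 = 213.3
Net = 213.3 - 106 = 107.3

107.3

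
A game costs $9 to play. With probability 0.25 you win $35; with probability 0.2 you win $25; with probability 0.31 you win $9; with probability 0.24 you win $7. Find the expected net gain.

9.22

E[payout] = 35·0.25 + 25·0.2 + 9·0.31 + 7·0.24
 = 8.75 + 5 + 2.79 + 1.68
 = 18.22
Net = 18.22 - 9 = 9.22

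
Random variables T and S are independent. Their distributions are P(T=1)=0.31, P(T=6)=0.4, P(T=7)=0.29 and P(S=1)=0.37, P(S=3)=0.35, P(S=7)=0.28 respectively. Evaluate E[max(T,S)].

5.5898

E[max(T,S)] = Σ_t Σ_s max(t,s) · P(T=t)P(S=s)
 = 1·0.1147 + 3·0.1085 + 7·0.0868 + 6·0.148 + 6·0.14 + 7·0.112 + 7·0.1073 + 7·0.1015 + 7·0.0812
 = 0.1147 + 0.3255 + 0.6076 + 0.888 + 0.84 + 0.784 + 0.7511 + 0.7105 + 0.5684
 = 5.5898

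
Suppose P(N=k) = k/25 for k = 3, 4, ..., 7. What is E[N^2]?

31

E[N^2] = Σ n^2·P(N=n)
 = 9·3/25 + 16·4/25 + 25·1/5 + 36·6/25 + 49·7/25
 = 27/25 + 64/25 + 5 + 216/25 + 343/25
 = 31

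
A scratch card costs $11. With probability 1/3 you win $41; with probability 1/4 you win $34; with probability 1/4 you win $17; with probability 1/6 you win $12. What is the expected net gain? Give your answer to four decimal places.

17.4167

E[payout] = 41·1/3 + 34·1/4 + 17·1/4 + 12·1/6
 = 41/3 + 17/2 + 17/4 + 2
 = 341/12
Net = 341/12 - 11 = 209/12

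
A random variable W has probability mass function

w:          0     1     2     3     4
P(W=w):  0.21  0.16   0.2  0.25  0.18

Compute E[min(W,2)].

1.42

E[min(W,2)] = Σ min(w,2)·P(W=w)
 = 0·0.21 + 1·0.16 + 2·0.2 + 2·0.25 + 2·0.18
 = 0 + 0.16 + 0.4 + 0.5 + 0.36
 = 1.42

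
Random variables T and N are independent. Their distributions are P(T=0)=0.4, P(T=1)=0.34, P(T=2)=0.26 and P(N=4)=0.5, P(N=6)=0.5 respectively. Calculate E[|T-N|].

4.14

E[|T-N|] = Σ_t Σ_n |t-n| · P(T=t)P(N=n)
 = 4·0.2 + 6·0.2 + 3·0.17 + 5·0.17 + 2·0.13 + 4·0.13
 = 0.8 + 1.2 + 0.51 + 0.85 + 0.26 + 0.52
 = 4.14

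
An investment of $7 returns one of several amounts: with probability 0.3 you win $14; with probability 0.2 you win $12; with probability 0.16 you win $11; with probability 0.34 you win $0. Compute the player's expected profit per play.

E[payout] = 14·0.3 + 12·0.2 + 11·0.16 + 0·0.34
 = 4.2 + 2.4 + 1.76 + 0
 = 8.36
Net = 8.36 - 7 = 1.36

1.36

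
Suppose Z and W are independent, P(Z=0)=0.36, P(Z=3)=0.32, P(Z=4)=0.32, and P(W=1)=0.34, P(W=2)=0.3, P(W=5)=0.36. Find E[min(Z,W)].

E[min(Z,W)] = Σ_z Σ_w min(z,w) · P(Z=z)P(W=w)
 = 0·0.1224 + 0·0.108 + 0·0.1296 + 1·0.1088 + 2·0.096 + 3·0.1152 + 1·0.1088 + 2·0.096 + 4·0.1152
 = 0 + 0 + 0 + 0.1088 + 0.192 + 0.3456 + 0.1088 + 0.192 + 0.4608
 = 1.408

1.408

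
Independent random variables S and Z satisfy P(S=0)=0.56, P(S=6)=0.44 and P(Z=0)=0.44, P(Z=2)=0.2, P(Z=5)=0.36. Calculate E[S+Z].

E[S+Z] = Σ_s Σ_z (s+z) · P(S=s)P(Z=z)
 = 0·0.2464 + 2·0.112 + 5·0.2016 + 6·0.1936 + 8·0.088 + 11·0.1584
 = 0 + 0.224 + 1.008 + 1.1616 + 0.704 + 1.7424
 = 4.84

4.84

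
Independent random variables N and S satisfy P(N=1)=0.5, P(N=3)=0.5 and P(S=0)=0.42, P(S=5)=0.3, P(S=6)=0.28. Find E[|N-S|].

E[|N-S|] = Σ_n Σ_s |n-s| · P(N=n)P(S=s)
 = 1·0.21 + 4·0.15 + 5·0.14 + 3·0.21 + 2·0.15 + 3·0.14
 = 0.21 + 0.6 + 0.7 + 0.63 + 0.3 + 0.42
 = 2.86

2.86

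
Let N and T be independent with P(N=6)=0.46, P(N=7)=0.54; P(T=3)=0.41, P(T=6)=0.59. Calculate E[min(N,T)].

E[min(N,T)] = Σ_n Σ_t min(n,t) · P(N=n)P(T=t)
 = 3·0.1886 + 6·0.2714 + 3·0.2214 + 6·0.3186
 = 0.5658 + 1.6284 + 0.6642 + 1.9116
 = 4.77

4.77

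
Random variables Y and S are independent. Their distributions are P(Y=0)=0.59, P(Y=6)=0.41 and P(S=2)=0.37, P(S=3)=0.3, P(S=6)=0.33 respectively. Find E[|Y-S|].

3.1116

E[|Y-S|] = Σ_y Σ_s |y-s| · P(Y=y)P(S=s)
 = 2·0.2183 + 3·0.177 + 6·0.1947 + 4·0.1517 + 3·0.123 + 0·0.1353
 = 0.4366 + 0.531 + 1.1682 + 0.6068 + 0.369 + 0
 = 3.1116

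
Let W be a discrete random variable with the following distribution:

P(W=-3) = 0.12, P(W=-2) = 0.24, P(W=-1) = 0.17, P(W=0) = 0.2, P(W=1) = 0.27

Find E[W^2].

E[W^2] = Σ w^2·P(W=w)
 = 9·0.12 + 4·0.24 + 1·0.17 + 0·0.2 + 1·0.27
 = 1.08 + 0.96 + 0.17 + 0 + 0.27
 = 2.48

2.48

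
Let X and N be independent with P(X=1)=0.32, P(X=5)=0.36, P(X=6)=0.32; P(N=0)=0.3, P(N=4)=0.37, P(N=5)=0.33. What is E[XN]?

E[XN] = Σ_x Σ_n xn · P(X=x)P(N=n)
 = 0·0.096 + 4·0.1184 + 5·0.1056 + 0·0.108 + 20·0.1332 + 25·0.1188 + 0·0.096 + 24·0.1184 + 30·0.1056
 = 0 + 0.4736 + 0.528 + 0 + 2.664 + 2.97 + 0 + 2.8416 + 3.168
 = 12.6452

12.6452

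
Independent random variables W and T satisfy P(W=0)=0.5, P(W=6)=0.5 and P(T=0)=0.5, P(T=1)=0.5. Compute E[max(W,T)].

E[max(W,T)] = Σ_w Σ_t max(w,t) · P(W=w)P(T=t)
 = 0·0.25 + 1·0.25 + 6·0.25 + 6·0.25
 = 0 + 0.25 + 1.5 + 1.5
 = 3.25

3.25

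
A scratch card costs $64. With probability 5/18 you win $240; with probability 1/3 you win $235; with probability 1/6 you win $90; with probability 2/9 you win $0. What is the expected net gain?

96

E[payout] = 240·5/18 + 235·1/3 + 90·1/6 + 0·2/9
 = 200/3 + 235/3 + 15 + 0
 = 160
Net = 160 - 64 = 96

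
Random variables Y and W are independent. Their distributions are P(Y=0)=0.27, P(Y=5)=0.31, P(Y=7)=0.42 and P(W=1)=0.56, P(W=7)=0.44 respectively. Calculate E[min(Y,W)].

E[min(Y,W)] = Σ_y Σ_w min(y,w) · P(Y=y)P(W=w)
 = 0·0.1512 + 0·0.1188 + 1·0.1736 + 5·0.1364 + 1·0.2352 + 7·0.1848
 = 0 + 0 + 0.1736 + 0.682 + 0.2352 + 1.2936
 = 2.3844

2.3844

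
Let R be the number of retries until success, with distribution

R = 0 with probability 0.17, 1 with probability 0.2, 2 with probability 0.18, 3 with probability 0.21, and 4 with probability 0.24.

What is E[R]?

E[R] = Σ r·P(R=r)
 = 0·0.17 + 1·0.2 + 2·0.18 + 3·0.21 + 4·0.24
 = 0 + 0.2 + 0.36 + 0.63 + 0.96
 = 2.15

2.15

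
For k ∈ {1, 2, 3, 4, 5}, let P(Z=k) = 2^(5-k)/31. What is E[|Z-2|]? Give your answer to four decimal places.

E[|Z-2|] = Σ |z-2|·P(Z=z)
 = 1·16/31 + 0·8/31 + 1·4/31 + 2·2/31 + 3·1/31
 = 16/31 + 0 + 4/31 + 4/31 + 3/31
 = 27/31

0.8710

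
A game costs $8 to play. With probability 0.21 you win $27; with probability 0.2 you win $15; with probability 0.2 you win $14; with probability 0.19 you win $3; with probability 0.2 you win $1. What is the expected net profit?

4.24

E[payout] = 27·0.21 + 15·0.2 + 14·0.2 + 3·0.19 + 1·0.2
 = 5.67 + 3 + 2.8 + 0.57 + 0.2
 = 12.24
Net = 12.24 - 8 = 4.24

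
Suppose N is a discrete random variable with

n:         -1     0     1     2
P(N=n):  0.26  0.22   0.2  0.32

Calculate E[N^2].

E[N^2] = Σ n^2·P(N=n)
 = 1·0.26 + 0·0.22 + 1·0.2 + 4·0.32
 = 0.26 + 0 + 0.2 + 1.28
 = 1.74

1.74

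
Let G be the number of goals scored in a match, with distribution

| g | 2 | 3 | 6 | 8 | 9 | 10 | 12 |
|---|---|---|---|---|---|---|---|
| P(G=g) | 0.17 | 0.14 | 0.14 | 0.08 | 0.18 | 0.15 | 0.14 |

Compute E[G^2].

61.84

E[G^2] = Σ g^2·P(G=g)
 = 4·0.17 + 9·0.14 + 36·0.14 + 64·0.08 + 81·0.18 + 100·0.15 + 144·0.14
 = 0.68 + 1.26 + 5.04 + 5.12 + 14.58 + 15 + 20.16
 = 61.84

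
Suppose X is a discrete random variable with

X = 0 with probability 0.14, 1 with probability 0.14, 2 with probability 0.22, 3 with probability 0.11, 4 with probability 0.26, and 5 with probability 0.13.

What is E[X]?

E[X] = Σ x·P(X=x)
 = 0·0.14 + 1·0.14 + 2·0.22 + 3·0.11 + 4·0.26 + 5·0.13
 = 0 + 0.14 + 0.44 + 0.33 + 1.04 + 0.65
 = 2.6

2.6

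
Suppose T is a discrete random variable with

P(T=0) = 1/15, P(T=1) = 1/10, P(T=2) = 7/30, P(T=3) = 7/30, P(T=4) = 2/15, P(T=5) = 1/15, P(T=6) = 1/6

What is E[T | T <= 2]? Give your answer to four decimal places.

P(T <= 2) = 1/15 + 1/10 + 7/30 = 2/5.
E[T | T <= 2] = [0·1/15 + 1·1/10 + 2·7/30] / (2/5)
 = 17/30 / (2/5)
 = 17/12

1.4167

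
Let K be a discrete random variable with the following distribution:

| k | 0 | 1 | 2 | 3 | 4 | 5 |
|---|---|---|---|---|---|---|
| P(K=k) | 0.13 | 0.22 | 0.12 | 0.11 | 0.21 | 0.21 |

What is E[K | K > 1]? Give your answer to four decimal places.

3.7846

P(K > 1) = 0.12 + 0.11 + 0.21 + 0.21 = 0.65.
E[K | K > 1] = [2·0.12 + 3·0.11 + 4·0.21 + 5·0.21] / 0.65
 = 2.46 / 0.65
 = 246/65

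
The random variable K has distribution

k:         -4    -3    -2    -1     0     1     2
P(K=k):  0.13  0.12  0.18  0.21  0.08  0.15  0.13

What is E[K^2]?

4.76

E[K^2] = Σ k^2·P(K=k)
 = 16·0.13 + 9·0.12 + 4·0.18 + 1·0.21 + 0·0.08 + 1·0.15 + 4·0.13
 = 2.08 + 1.08 + 0.72 + 0.21 + 0 + 0.15 + 0.52
 = 4.76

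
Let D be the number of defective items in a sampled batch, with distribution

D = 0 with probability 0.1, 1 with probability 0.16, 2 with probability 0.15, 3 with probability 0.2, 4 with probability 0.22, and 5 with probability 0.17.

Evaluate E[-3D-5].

-13.37

E[-3D-5] = Σ (-3d-5)·P(D=d)
 = (-5)·0.1 + (-8)·0.16 + (-11)·0.15 + (-14)·0.2 + (-17)·0.22 + (-20)·0.17
 = (-0.5) + (-1.28) + (-1.65) + (-2.8) + (-3.74) + (-3.4)
 = -13.37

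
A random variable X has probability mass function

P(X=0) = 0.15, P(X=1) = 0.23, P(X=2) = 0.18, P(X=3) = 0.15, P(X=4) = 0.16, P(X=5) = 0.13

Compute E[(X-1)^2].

E[(X-1)^2] = Σ (x-1)^2·P(X=x)
 = 1·0.15 + 0·0.23 + 1·0.18 + 4·0.15 + 9·0.16 + 16·0.13
 = 0.15 + 0 + 0.18 + 0.6 + 1.44 + 2.08
 = 4.45

4.45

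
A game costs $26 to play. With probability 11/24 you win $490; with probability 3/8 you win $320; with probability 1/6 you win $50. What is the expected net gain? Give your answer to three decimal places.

E[payout] = 490·11/24 + 320·3/8 + 50·1/6
 = 2695/12 + 120 + 25/3
 = 4235/12
Net = 4235/12 - 26 = 3923/12

326.917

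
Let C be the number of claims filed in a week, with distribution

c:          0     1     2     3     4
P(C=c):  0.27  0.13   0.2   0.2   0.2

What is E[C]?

1.93

E[C] = Σ c·P(C=c)
 = 0·0.27 + 1·0.13 + 2·0.2 + 3·0.2 + 4·0.2
 = 0 + 0.13 + 0.4 + 0.6 + 0.8
 = 1.93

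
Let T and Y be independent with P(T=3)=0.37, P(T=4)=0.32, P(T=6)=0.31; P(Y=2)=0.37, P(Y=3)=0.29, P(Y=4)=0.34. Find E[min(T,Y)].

2.8442

E[min(T,Y)] = Σ_t Σ_y min(t,y) · P(T=t)P(Y=y)
 = 2·0.1369 + 3·0.1073 + 3·0.1258 + 2·0.1184 + 3·0.0928 + 4·0.1088 + 2·0.1147 + 3·0.0899 + 4·0.1054
 = 0.2738 + 0.3219 + 0.3774 + 0.2368 + 0.2784 + 0.4352 + 0.2294 + 0.2697 + 0.4216
 = 2.8442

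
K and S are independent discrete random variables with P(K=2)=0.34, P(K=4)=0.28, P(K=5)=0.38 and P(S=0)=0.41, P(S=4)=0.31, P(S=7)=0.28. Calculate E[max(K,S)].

4.8348

E[max(K,S)] = Σ_k Σ_s max(k,s) · P(K=k)P(S=s)
 = 2·0.1394 + 4·0.1054 + 7·0.0952 + 4·0.1148 + 4·0.0868 + 7·0.0784 + 5·0.1558 + 5·0.1178 + 7·0.1064
 = 0.2788 + 0.4216 + 0.6664 + 0.4592 + 0.3472 + 0.5488 + 0.779 + 0.589 + 0.7448
 = 4.8348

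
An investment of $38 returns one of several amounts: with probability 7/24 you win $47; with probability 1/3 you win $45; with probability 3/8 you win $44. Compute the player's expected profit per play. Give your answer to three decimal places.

E[payout] = 47·7/24 + 45·1/3 + 44·3/8
 = 329/24 + 15 + 33/2
 = 1085/24
Net = 1085/24 - 38 = 173/24

7.208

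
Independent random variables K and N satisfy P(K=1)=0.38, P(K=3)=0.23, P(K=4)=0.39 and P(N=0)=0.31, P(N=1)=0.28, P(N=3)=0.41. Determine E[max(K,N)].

2.9416

E[max(K,N)] = Σ_k Σ_n max(k,n) · P(K=k)P(N=n)
 = 1·0.1178 + 1·0.1064 + 3·0.1558 + 3·0.0713 + 3·0.0644 + 3·0.0943 + 4·0.1209 + 4·0.1092 + 4·0.1599
 = 0.1178 + 0.1064 + 0.4674 + 0.2139 + 0.1932 + 0.2829 + 0.4836 + 0.4368 + 0.6396
 = 2.9416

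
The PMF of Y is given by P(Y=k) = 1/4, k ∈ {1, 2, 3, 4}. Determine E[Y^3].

25

E[Y^3] = Σ y^3·P(Y=y)
 = 1·1/4 + 8·1/4 + 27·1/4 + 64·1/4
 = 1/4 + 2 + 27/4 + 16
 = 25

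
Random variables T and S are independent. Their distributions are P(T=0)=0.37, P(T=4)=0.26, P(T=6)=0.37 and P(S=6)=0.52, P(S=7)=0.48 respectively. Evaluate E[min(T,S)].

3.26

E[min(T,S)] = Σ_t Σ_s min(t,s) · P(T=t)P(S=s)
 = 0·0.1924 + 0·0.1776 + 4·0.1352 + 4·0.1248 + 6·0.1924 + 6·0.1776
 = 0 + 0 + 0.5408 + 0.4992 + 1.1544 + 1.0656
 = 3.26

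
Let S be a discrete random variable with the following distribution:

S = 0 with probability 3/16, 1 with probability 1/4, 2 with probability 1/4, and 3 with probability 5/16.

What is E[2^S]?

E[2^S] = Σ 2^s·P(S=s)
 = 1·3/16 + 2·1/4 + 4·1/4 + 8·5/16
 = 3/16 + 1/2 + 1 + 5/2
 = 67/16

4.1875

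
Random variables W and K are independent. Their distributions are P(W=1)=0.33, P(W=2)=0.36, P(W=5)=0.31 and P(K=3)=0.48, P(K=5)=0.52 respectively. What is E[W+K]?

6.64

E[W+K] = Σ_w Σ_k (w+k) · P(W=w)P(K=k)
 = 4·0.1584 + 6·0.1716 + 5·0.1728 + 7·0.1872 + 8·0.1488 + 10·0.1612
 = 0.6336 + 1.0296 + 0.864 + 1.3104 + 1.1904 + 1.612
 = 6.64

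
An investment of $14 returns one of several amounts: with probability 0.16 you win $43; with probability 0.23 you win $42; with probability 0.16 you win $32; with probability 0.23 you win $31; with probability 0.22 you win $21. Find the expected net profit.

E[payout] = 43·0.16 + 42·0.23 + 32·0.16 + 31·0.23 + 21·0.22
 = 6.88 + 9.66 + 5.12 + 7.13 + 4.62
 = 33.41
Net = 33.41 - 14 = 19.41

19.41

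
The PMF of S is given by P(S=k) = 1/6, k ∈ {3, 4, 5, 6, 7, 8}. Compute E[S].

5.5

E[S] = Σ s·P(S=s)
 = 3·1/6 + 4·1/6 + 5·1/6 + 6·1/6 + 7·1/6 + 8·1/6
 = 1/2 + 2/3 + 5/6 + 1 + 7/6 + 4/3
 = 11/2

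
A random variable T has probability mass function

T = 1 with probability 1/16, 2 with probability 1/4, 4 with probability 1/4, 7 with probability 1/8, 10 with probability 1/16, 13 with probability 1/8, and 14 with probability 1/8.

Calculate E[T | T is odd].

P(T is odd) = 1/16 + 1/8 + 1/8 = 5/16.
E[T | T is odd] = [1·1/16 + 7·1/8 + 13·1/8] / (5/16)
 = 41/16 / (5/16)
 = 41/5

8.2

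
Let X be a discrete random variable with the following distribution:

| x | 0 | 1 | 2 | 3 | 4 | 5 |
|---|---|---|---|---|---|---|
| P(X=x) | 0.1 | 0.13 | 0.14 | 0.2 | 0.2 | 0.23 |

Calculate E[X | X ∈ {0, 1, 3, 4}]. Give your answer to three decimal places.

2.429

P(X ∈ {0, 1, 3, 4}) = 0.1 + 0.13 + 0.2 + 0.2 = 0.63.
E[X | X ∈ {0, 1, 3, 4}] = [0·0.1 + 1·0.13 + 3·0.2 + 4·0.2] / 0.63
 = 1.53 / 0.63
 = 17/7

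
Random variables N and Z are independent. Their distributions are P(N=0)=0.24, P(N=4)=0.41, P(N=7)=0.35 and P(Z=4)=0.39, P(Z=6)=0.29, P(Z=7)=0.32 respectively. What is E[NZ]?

22.6586

E[NZ] = Σ_n Σ_z nz · P(N=n)P(Z=z)
 = 0·0.0936 + 0·0.0696 + 0·0.0768 + 16·0.1599 + 24·0.1189 + 28·0.1312 + 28·0.1365 + 42·0.1015 + 49·0.112
 = 0 + 0 + 0 + 2.5584 + 2.8536 + 3.6736 + 3.822 + 4.263 + 5.488
 = 22.6586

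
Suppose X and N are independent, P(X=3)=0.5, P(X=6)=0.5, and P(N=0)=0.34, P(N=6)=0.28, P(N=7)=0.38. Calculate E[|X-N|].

E[|X-N|] = Σ_x Σ_n |x-n| · P(X=x)P(N=n)
 = 3·0.17 + 3·0.14 + 4·0.19 + 6·0.17 + 0·0.14 + 1·0.19
 = 0.51 + 0.42 + 0.76 + 1.02 + 0 + 0.19
 = 2.9

2.9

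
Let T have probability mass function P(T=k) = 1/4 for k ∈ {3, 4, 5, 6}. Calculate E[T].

4.5

E[T] = Σ t·P(T=t)
 = 3·1/4 + 4·1/4 + 5·1/4 + 6·1/4
 = 3/4 + 1 + 5/4 + 3/2
 = 9/2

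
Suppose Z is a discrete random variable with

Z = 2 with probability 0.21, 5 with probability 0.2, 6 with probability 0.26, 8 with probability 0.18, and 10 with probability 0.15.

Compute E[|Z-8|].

2.68

E[|Z-8|] = Σ |z-8|·P(Z=z)
 = 6·0.21 + 3·0.2 + 2·0.26 + 0·0.18 + 2·0.15
 = 1.26 + 0.6 + 0.52 + 0 + 0.3
 = 2.68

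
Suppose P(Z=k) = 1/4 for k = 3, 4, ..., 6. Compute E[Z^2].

E[Z^2] = Σ z^2·P(Z=z)
 = 9·1/4 + 16·1/4 + 25·1/4 + 36·1/4
 = 9/4 + 4 + 25/4 + 9
 = 43/2

21.5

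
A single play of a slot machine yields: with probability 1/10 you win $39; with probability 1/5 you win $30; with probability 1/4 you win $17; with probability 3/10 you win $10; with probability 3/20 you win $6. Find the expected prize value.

18.05

E[payout] = 39·1/10 + 30·1/5 + 17·1/4 + 10·3/10 + 6·3/20
 = 39/10 + 6 + 17/4 + 3 + 9/10
 = 361/20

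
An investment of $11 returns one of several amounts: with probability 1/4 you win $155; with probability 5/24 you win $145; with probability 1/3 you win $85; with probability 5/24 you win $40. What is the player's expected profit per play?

E[payout] = 155·1/4 + 145·5/24 + 85·1/3 + 40·5/24
 = 155/4 + 725/24 + 85/3 + 25/3
 = 845/8
Net = 845/8 - 11 = 757/8

94.625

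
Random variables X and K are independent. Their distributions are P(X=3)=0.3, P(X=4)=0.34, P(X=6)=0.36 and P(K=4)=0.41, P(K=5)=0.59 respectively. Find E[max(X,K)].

5.0976

E[max(X,K)] = Σ_x Σ_k max(x,k) · P(X=x)P(K=k)
 = 4·0.123 + 5·0.177 + 4·0.1394 + 5·0.2006 + 6·0.1476 + 6·0.2124
 = 0.492 + 0.885 + 0.5576 + 1.003 + 0.8856 + 1.2744
 = 5.0976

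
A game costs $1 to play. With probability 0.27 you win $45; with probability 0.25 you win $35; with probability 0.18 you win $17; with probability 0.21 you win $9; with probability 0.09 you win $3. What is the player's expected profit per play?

E[payout] = 45·0.27 + 35·0.25 + 17·0.18 + 9·0.21 + 3·0.09
 = 12.15 + 8.75 + 3.06 + 1.89 + 0.27
 = 26.12
Net = 26.12 - 1 = 25.12

25.12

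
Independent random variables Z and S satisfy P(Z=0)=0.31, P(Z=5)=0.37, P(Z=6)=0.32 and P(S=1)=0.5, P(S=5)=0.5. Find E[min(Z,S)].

2.07

E[min(Z,S)] = Σ_z Σ_s min(z,s) · P(Z=z)P(S=s)
 = 0·0.155 + 0·0.155 + 1·0.185 + 5·0.185 + 1·0.16 + 5·0.16
 = 0 + 0 + 0.185 + 0.925 + 0.16 + 0.8
 = 2.07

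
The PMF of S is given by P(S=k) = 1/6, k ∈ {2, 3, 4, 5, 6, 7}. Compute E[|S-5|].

1.5

E[|S-5|] = Σ |s-5|·P(S=s)
 = 3·1/6 + 2·1/6 + 1·1/6 + 0·1/6 + 1·1/6 + 2·1/6
 = 1/2 + 1/3 + 1/6 + 0 + 1/6 + 1/3
 = 3/2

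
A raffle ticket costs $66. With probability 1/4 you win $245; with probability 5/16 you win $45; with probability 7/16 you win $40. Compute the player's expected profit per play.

26.8125

E[payout] = 245·1/4 + 45·5/16 + 40·7/16
 = 245/4 + 225/16 + 35/2
 = 1485/16
Net = 1485/16 - 66 = 429/16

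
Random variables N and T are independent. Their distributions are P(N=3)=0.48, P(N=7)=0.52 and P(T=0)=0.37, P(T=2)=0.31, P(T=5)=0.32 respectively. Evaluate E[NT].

E[NT] = Σ_n Σ_t nt · P(N=n)P(T=t)
 = 0·0.1776 + 6·0.1488 + 15·0.1536 + 0·0.1924 + 14·0.1612 + 35·0.1664
 = 0 + 0.8928 + 2.304 + 0 + 2.2568 + 5.824
 = 11.2776

11.2776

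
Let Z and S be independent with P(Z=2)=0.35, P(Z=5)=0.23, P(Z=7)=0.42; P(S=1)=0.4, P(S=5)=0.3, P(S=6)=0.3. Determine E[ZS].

17.723

E[ZS] = Σ_z Σ_s zs · P(Z=z)P(S=s)
 = 2·0.14 + 10·0.105 + 12·0.105 + 5·0.092 + 25·0.069 + 30·0.069 + 7·0.168 + 35·0.126 + 42·0.126
 = 0.28 + 1.05 + 1.26 + 0.46 + 1.725 + 2.07 + 1.176 + 4.41 + 5.292
 = 17.723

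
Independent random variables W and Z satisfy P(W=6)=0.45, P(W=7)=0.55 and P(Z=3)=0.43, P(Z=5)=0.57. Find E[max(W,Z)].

6.55

E[max(W,Z)] = Σ_w Σ_z max(w,z) · P(W=w)P(Z=z)
 = 6·0.1935 + 6·0.2565 + 7·0.2365 + 7·0.3135
 = 1.161 + 1.539 + 1.6555 + 2.1945
 = 6.55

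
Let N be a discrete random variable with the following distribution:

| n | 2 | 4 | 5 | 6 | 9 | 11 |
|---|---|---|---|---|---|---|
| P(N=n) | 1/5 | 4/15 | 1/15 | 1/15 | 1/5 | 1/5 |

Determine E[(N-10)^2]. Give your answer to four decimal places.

E[(N-10)^2] = Σ (n-10)^2·P(N=n)
 = 64·1/5 + 36·4/15 + 25·1/15 + 16·1/15 + 1·1/5 + 1·1/5
 = 64/5 + 48/5 + 5/3 + 16/15 + 1/5 + 1/5
 = 383/15

25.5333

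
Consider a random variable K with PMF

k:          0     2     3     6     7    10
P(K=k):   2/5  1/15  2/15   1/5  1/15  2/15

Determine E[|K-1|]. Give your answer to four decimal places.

3.3333

E[|K-1|] = Σ |k-1|·P(K=k)
 = 1·2/5 + 1·1/15 + 2·2/15 + 5·1/5 + 6·1/15 + 9·2/15
 = 2/5 + 1/15 + 4/15 + 1 + 2/5 + 6/5
 = 10/3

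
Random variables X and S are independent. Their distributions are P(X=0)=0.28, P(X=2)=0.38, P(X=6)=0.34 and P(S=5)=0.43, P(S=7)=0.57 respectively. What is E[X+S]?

E[X+S] = Σ_x Σ_s (x+s) · P(X=x)P(S=s)
 = 5·0.1204 + 7·0.1596 + 7·0.1634 + 9·0.2166 + 11·0.1462 + 13·0.1938
 = 0.602 + 1.1172 + 1.1438 + 1.9494 + 1.6082 + 2.5194
 = 8.94

8.94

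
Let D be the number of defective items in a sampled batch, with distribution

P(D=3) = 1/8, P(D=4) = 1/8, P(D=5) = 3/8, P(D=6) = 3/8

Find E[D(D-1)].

E[D(D-1)] = Σ d(d-1)·P(D=d)
 = 6·1/8 + 12·1/8 + 20·3/8 + 30·3/8
 = 3/4 + 3/2 + 15/2 + 45/4
 = 21

21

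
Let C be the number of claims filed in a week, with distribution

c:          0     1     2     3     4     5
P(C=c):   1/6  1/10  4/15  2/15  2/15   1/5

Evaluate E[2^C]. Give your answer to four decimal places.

11.0333

E[2^C] = Σ 2^c·P(C=c)
 = 1·1/6 + 2·1/10 + 4·4/15 + 8·2/15 + 16·2/15 + 32·1/5
 = 1/6 + 1/5 + 16/15 + 16/15 + 32/15 + 32/5
 = 331/30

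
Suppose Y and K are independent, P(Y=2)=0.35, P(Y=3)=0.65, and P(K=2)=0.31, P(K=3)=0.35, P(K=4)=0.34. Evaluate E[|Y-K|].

E[|Y-K|] = Σ_y Σ_k |y-k| · P(Y=y)P(K=k)
 = 0·0.1085 + 1·0.1225 + 2·0.119 + 1·0.2015 + 0·0.2275 + 1·0.221
 = 0 + 0.1225 + 0.238 + 0.2015 + 0 + 0.221
 = 0.783

0.783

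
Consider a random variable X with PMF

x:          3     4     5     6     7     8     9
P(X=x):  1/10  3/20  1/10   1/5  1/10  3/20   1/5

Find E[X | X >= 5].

7.2

P(X >= 5) = 1/10 + 1/5 + 1/10 + 3/20 + 1/5 = 3/4.
E[X | X >= 5] = [5·1/10 + 6·1/5 + 7·1/10 + 8·3/20 + 9·1/5] / (3/4)
 = 27/5 / (3/4)
 = 36/5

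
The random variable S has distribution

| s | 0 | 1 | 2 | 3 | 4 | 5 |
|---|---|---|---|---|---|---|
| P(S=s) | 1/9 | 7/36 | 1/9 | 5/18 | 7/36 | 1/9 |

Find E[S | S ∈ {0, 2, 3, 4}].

2.64

P(S ∈ {0, 2, 3, 4}) = 1/9 + 1/9 + 5/18 + 7/36 = 25/36.
E[S | S ∈ {0, 2, 3, 4}] = [0·1/9 + 2·1/9 + 3·5/18 + 4·7/36] / (25/36)
 = 11/6 / (25/36)
 = 66/25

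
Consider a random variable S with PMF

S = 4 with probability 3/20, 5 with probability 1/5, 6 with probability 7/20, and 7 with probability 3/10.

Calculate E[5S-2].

E[5S-2] = Σ (5s-2)·P(S=s)
 = 18·3/20 + 23·1/5 + 28·7/20 + 33·3/10
 = 27/10 + 23/5 + 49/5 + 99/10
 = 27

27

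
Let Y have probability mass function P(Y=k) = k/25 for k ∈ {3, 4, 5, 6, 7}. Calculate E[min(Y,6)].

E[min(Y,6)] = Σ min(y,6)·P(Y=y)
 = 3·3/25 + 4·4/25 + 5·1/5 + 6·6/25 + 6·7/25
 = 9/25 + 16/25 + 1 + 36/25 + 42/25
 = 128/25

5.12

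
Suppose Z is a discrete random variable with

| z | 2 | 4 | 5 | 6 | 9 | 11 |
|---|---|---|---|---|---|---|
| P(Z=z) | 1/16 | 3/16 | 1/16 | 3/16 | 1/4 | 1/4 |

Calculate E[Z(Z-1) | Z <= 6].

P(Z <= 6) = 1/16 + 3/16 + 1/16 + 3/16 = 1/2.
E[Z(Z-1) | Z <= 6] = [2·1/16 + 12·3/16 + 20·1/16 + 30·3/16] / (1/2)
 = 37/4 / (1/2)
 = 37/2

18.5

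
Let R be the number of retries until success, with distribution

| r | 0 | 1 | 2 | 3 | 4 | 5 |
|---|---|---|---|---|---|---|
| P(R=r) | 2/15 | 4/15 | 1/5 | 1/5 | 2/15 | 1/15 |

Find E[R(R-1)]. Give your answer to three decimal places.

E[R(R-1)] = Σ r(r-1)·P(R=r)
 = 0·2/15 + 0·4/15 + 2·1/5 + 6·1/5 + 12·2/15 + 20·1/15
 = 0 + 0 + 2/5 + 6/5 + 8/5 + 4/3
 = 68/15

4.533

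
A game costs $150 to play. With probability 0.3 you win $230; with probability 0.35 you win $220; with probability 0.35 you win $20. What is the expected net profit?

3

E[payout] = 230·0.3 + 220·0.35 + 20·0.35
 = 69 + 77 + 7
 = 153
Net = 153 - 150 = 3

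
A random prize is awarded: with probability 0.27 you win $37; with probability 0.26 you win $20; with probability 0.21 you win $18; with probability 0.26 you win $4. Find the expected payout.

20.01

E[payout] = 37·0.27 + 20·0.26 + 18·0.21 + 4·0.26
 = 9.99 + 5.2 + 3.78 + 1.04
 = 20.01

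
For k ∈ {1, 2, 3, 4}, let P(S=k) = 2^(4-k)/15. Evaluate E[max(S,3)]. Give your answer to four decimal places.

E[max(S,3)] = Σ max(s,3)·P(S=s)
 = 3·8/15 + 3·4/15 + 3·2/15 + 4·1/15
 = 8/5 + 4/5 + 2/5 + 4/15
 = 46/15

3.0667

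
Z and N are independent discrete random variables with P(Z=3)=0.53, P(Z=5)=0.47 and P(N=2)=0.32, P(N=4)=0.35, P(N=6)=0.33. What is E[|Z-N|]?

E[|Z-N|] = Σ_z Σ_n |z-n| · P(Z=z)P(N=n)
 = 1·0.1696 + 1·0.1855 + 3·0.1749 + 3·0.1504 + 1·0.1645 + 1·0.1551
 = 0.1696 + 0.1855 + 0.5247 + 0.4512 + 0.1645 + 0.1551
 = 1.6506

1.6506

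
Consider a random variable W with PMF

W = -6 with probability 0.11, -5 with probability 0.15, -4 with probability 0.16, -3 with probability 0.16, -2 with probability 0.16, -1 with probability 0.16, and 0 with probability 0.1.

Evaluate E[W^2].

E[W^2] = Σ w^2·P(W=w)
 = 36·0.11 + 25·0.15 + 16·0.16 + 9·0.16 + 4·0.16 + 1·0.16 + 0·0.1
 = 3.96 + 3.75 + 2.56 + 1.44 + 0.64 + 0.16 + 0
 = 12.51

12.51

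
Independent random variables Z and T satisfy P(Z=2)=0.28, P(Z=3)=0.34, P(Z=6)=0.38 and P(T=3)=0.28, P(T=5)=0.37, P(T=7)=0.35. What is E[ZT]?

E[ZT] = Σ_z Σ_t zt · P(Z=z)P(T=t)
 = 6·0.0784 + 10·0.1036 + 14·0.098 + 9·0.0952 + 15·0.1258 + 21·0.119 + 18·0.1064 + 30·0.1406 + 42·0.133
 = 0.4704 + 1.036 + 1.372 + 0.8568 + 1.887 + 2.499 + 1.9152 + 4.218 + 5.586
 = 19.8404

19.8404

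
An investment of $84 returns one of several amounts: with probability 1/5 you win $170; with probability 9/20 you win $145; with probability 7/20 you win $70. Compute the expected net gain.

E[payout] = 170·1/5 + 145·9/20 + 70·7/20
 = 34 + 261/4 + 49/2
 = 495/4
Net = 495/4 - 84 = 159/4

39.75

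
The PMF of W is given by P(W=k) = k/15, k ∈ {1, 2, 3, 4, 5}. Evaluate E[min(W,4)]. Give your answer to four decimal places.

E[min(W,4)] = Σ min(w,4)·P(W=w)
 = 1·1/15 + 2·2/15 + 3·1/5 + 4·4/15 + 4·1/3
 = 1/15 + 4/15 + 3/5 + 16/15 + 4/3
 = 10/3

3.3333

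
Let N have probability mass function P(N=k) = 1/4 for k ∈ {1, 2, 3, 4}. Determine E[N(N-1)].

E[N(N-1)] = Σ n(n-1)·P(N=n)
 = 0·1/4 + 2·1/4 + 6·1/4 + 12·1/4
 = 0 + 1/2 + 3/2 + 3
 = 5

5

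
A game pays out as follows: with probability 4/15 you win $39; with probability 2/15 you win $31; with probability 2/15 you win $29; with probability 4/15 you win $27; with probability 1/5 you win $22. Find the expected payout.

30

E[payout] = 39·4/15 + 31·2/15 + 29·2/15 + 27·4/15 + 22·1/5
 = 52/5 + 62/15 + 58/15 + 36/5 + 22/5
 = 30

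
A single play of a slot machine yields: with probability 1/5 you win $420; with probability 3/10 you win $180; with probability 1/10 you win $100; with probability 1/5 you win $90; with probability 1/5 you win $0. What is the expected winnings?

E[payout] = 420·1/5 + 180·3/10 + 100·1/10 + 90·1/5 + 0·1/5
 = 84 + 54 + 10 + 18 + 0
 = 166

166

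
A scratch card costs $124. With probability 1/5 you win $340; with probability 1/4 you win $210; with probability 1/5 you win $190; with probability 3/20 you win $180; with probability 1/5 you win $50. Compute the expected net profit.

71.5

E[payout] = 340·1/5 + 210·1/4 + 190·1/5 + 180·3/20 + 50·1/5
 = 68 + 105/2 + 38 + 27 + 10
 = 391/2
Net = 391/2 - 124 = 143/2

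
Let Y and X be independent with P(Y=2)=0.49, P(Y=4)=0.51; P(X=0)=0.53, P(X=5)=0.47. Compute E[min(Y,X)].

1.4194

E[min(Y,X)] = Σ_y Σ_x min(y,x) · P(Y=y)P(X=x)
 = 0·0.2597 + 2·0.2303 + 0·0.2703 + 4·0.2397
 = 0 + 0.4606 + 0 + 0.9588
 = 1.4194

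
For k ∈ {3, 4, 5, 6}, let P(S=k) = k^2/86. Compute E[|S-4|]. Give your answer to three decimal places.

1.233

E[|S-4|] = Σ |s-4|·P(S=s)
 = 1·9/86 + 0·8/43 + 1·25/86 + 2·18/43
 = 9/86 + 0 + 25/86 + 36/43
 = 53/43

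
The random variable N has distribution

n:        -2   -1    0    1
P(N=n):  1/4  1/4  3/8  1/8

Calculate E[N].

-0.625

E[N] = Σ n·P(N=n)
 = (-2)·1/4 + (-1)·1/4 + 0·3/8 + 1·1/8
 = (-1/2) + (-1/4) + 0 + 1/8
 = -5/8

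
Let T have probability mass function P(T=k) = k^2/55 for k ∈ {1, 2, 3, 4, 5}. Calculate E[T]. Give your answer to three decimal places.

E[T] = Σ t·P(T=t)
 = 1·1/55 + 2·4/55 + 3·9/55 + 4·16/55 + 5·5/11
 = 1/55 + 8/55 + 27/55 + 64/55 + 25/11
 = 45/11

4.091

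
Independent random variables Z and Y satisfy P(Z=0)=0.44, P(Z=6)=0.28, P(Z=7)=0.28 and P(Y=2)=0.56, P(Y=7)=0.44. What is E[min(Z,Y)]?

2.2288

E[min(Z,Y)] = Σ_z Σ_y min(z,y) · P(Z=z)P(Y=y)
 = 0·0.2464 + 0·0.1936 + 2·0.1568 + 6·0.1232 + 2·0.1568 + 7·0.1232
 = 0 + 0 + 0.3136 + 0.7392 + 0.3136 + 0.8624
 = 2.2288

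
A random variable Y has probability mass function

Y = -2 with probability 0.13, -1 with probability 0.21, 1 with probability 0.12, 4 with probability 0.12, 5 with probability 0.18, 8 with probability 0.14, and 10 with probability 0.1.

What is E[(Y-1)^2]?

E[(Y-1)^2] = Σ (y-1)^2·P(Y=y)
 = 9·0.13 + 4·0.21 + 0·0.12 + 9·0.12 + 16·0.18 + 49·0.14 + 81·0.1
 = 1.17 + 0.84 + 0 + 1.08 + 2.88 + 6.86 + 8.1
 = 20.93

20.93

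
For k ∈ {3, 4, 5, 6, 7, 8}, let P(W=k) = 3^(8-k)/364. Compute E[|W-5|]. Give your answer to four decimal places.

1.6071

E[|W-5|] = Σ |w-5|·P(W=w)
 = 2·243/364 + 1·81/364 + 0·27/364 + 1·9/364 + 2·3/364 + 3·1/364
 = 243/182 + 81/364 + 0 + 9/364 + 3/182 + 3/364
 = 45/28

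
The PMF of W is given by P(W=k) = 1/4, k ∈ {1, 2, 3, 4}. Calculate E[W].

2.5

E[W] = Σ w·P(W=w)
 = 1·1/4 + 2·1/4 + 3·1/4 + 4·1/4
 = 1/4 + 1/2 + 3/4 + 1
 = 5/2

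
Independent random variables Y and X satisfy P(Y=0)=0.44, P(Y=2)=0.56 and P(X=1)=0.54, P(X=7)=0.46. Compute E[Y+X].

4.88

E[Y+X] = Σ_y Σ_x (y+x) · P(Y=y)P(X=x)
 = 1·0.2376 + 7·0.2024 + 3·0.3024 + 9·0.2576
 = 0.2376 + 1.4168 + 0.9072 + 2.3184
 = 4.88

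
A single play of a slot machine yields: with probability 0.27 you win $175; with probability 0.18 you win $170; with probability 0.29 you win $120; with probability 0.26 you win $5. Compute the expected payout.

E[payout] = 175·0.27 + 170·0.18 + 120·0.29 + 5·0.26
 = 47.25 + 30.6 + 34.8 + 1.3
 = 113.95

113.95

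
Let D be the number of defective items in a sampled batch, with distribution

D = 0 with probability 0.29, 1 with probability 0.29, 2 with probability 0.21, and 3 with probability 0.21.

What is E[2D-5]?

E[2D-5] = Σ (2d-5)·P(D=d)
 = (-5)·0.29 + (-3)·0.29 + (-1)·0.21 + 1·0.21
 = (-1.45) + (-0.87) + (-0.21) + 0.21
 = -2.32

-2.32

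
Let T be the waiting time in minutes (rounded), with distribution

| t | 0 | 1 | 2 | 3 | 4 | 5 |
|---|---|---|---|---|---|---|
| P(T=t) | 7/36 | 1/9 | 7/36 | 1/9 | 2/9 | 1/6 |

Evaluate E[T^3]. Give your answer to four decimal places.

39.7222

E[T^3] = Σ t^3·P(T=t)
 = 0·7/36 + 1·1/9 + 8·7/36 + 27·1/9 + 64·2/9 + 125·1/6
 = 0 + 1/9 + 14/9 + 3 + 128/9 + 125/6
 = 715/18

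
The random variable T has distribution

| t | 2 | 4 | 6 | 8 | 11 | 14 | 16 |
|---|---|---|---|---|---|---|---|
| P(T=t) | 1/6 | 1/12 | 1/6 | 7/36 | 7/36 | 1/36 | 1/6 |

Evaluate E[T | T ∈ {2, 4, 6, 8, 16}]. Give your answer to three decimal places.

P(T ∈ {2, 4, 6, 8, 16}) = 1/6 + 1/12 + 1/6 + 7/36 + 1/6 = 7/9.
E[T | T ∈ {2, 4, 6, 8, 16}] = [2·1/6 + 4·1/12 + 6·1/6 + 8·7/36 + 16·1/6] / (7/9)
 = 53/9 / (7/9)
 = 53/7

7.571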